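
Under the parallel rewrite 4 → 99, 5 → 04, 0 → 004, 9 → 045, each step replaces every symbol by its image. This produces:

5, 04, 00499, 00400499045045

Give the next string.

Rewriting the 14 symbols of 00400499045045 one by one yields 004 004 99 004 004 99 045 045 004 99 04 004 99 04; concatenated:

004004990040049904504500499040049904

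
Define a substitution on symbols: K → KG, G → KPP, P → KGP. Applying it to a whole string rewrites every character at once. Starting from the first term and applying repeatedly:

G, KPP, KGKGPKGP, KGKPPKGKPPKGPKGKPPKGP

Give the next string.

Rewriting the 21 symbols of KGKPPKGKPPKGPKGKPPKGP one by one yields KG KPP KG KGP KGP KG KPP KG KGP KGP KG KPP KGP KG KPP KG KGP KGP KG KPP KGP; concatenated:

KGKPPKGKGPKGPKGKPPKGKGPKGPKGKPPKGPKGKPPKGKGPKGPKGKPPKGP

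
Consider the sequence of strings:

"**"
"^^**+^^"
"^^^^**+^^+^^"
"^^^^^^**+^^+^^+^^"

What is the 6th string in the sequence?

s(k+1) = ^^·s(k)·+^^, so each term gains ^^ as a prefix and +^^ as a suffix.
From ^^^^^^**+^^+^^+^^, 2 further steps: ^^^^^^**+^^+^^+^^ → ^^^^^^^^**+^^+^^+^^+^^ → (answer).

^^^^^^^^^^**+^^+^^+^^+^^+^^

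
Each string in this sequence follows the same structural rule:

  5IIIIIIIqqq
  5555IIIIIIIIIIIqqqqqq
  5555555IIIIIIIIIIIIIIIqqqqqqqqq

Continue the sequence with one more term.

The n-th term is 3n-2 5's then 4n+3 I's then 3n q's (n = 1, 2, …).
At n = 4 the blocks have lengths 10, 19, 12.

5555555555IIIIIIIIIIIIIIIIIIIqqqqqqqqqqqq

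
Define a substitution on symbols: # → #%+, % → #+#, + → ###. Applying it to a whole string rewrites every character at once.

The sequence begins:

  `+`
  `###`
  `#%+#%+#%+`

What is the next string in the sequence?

Expanding #%+#%+#%+: #→#%+, %→#+#, +→###, #→#%+, %→#+#, +→###, #→#%+, %→#+#, +→###. Concatenated: #%+ #+# ### #%+ #+# ### #%+ #+# ###.

#%+#+#####%+#+#####%+#+####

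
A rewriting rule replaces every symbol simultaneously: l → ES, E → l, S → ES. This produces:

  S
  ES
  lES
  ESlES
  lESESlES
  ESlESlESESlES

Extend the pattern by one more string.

Rewriting the 13 symbols of ESlESlESESlES one by one yields l ES ES l ES ES l ES l ES ES l ES; concatenated:

lESESlESESlESlESESlES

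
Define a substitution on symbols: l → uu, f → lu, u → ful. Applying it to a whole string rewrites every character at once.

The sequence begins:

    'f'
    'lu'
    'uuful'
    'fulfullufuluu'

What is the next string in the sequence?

lufuluulufuluuuufullufuluufulful

φ(fulfullufuluu) expands symbol-by-symbol to lu ful uu lu ful uu uu ful lu ful uu ful ful; joining the 13 pieces gives the next term.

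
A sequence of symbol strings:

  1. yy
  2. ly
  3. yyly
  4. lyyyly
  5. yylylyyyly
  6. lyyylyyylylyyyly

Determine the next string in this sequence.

From term 3 onward, concatenate the second-to-last term with the last: yy·ly = yyly, ly·yyly = lyyyly, …
The next term joins yylylyyyly and lyyylyyylylyyyly.

yylylyyylylyyylyyylylyyyly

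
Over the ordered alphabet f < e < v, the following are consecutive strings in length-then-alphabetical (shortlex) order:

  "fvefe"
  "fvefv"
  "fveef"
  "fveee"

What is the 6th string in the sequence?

Continuing the enumeration 2 steps past fveee: fveee → fveev → (answer).

fvevf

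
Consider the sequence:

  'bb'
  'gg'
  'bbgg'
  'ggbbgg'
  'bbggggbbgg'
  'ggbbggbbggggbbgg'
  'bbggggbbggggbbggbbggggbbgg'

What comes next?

ggbbggbbggggbbggbbggggbbggggbbggbbggggbbgg

From term 3 onward, concatenate the second-to-last term with the last: bb·gg = bbgg, gg·bbgg = ggbbgg, …
The next term joins ggbbggbbggggbbgg and bbggggbbggggbbggbbggggbbgg.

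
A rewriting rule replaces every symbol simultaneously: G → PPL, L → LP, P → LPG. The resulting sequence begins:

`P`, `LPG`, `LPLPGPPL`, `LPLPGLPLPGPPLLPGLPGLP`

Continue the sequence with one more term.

Rewriting the 21 symbols of LPLPGLPLPGPPLLPGLPGLP one by one yields LP LPG LP LPG PPL LP LPG LP LPG PPL LPG LPG LP LP LPG PPL LP LPG PPL LP LPG; concatenated:

LPLPGLPLPGPPLLPLPGLPLPGPPLLPGLPGLPLPLPGPPLLPLPGPPLLPLPG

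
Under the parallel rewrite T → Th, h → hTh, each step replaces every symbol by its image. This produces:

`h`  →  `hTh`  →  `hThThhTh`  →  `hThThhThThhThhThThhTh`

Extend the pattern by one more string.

φ(hThThhThThhThhThThhTh) expands symbol-by-symbol to hTh Th hTh Th hTh hTh Th hTh Th hTh hTh Th hTh hTh Th hTh Th hTh hTh Th hTh; joining the 21 pieces gives the next term.

hThThhThThhThhThThhThThhThhThThhThhThThhThThhThhThThhTh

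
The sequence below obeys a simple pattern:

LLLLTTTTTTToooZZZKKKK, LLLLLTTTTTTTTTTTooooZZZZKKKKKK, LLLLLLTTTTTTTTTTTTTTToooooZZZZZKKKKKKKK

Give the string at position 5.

Each string has the form L^{n+2} T^{4n-1} o^{n+1} Z^{n+1} K^{2n}, where the shown terms are n = 2, 3, 4.
Setting n = 6 gives 8, 23, 7, 7, 12 characters in each block.

LLLLLLLLTTTTTTTTTTTTTTTTTTTTTTToooooooZZZZZZZKKKKKKKKKKKK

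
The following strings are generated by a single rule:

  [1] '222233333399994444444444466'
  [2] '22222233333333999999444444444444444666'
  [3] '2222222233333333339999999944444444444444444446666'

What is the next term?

Reading off run lengths: 2 runs 4, 6, 8; 3 runs 6, 8, 10; 9 runs 4, 6, 8; 4 runs 11, 15, 19; 6 runs 2, 3, 4 — each is linear in n, where the shown terms are n = 2, 3, 4.
At n = 5 the blocks have lengths 10, 12, 10, 23, 5.

222222222233333333333399999999994444444444444444444444466666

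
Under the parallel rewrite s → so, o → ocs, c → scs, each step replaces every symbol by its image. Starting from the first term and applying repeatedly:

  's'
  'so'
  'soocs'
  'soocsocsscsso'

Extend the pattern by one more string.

soocsocsscssoocsscssososcssosoocs

Replace each of the 13 characters of soocsocsscsso in place — so ocs ocs scs so ocs scs so so scs so so ocs — and concatenate.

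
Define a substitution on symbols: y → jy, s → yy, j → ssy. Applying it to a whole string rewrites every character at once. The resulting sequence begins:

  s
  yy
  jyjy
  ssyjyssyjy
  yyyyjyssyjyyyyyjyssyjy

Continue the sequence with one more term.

jyjyjyjyssyjyyyyyjyssyjyjyjyjyjyssyjyyyyyjyssyjy

Replace each of the 22 characters of yyyyjyssyjyyyyyjyssyjy in place — jy jy jy jy ssy jy yy yy jy ssy jy jy jy jy jy ssy jy yy yy jy ssy jy — and concatenate.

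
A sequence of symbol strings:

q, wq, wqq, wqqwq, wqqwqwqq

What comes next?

This is a Fibonacci-style word recurrence s(k) = s(k−1)·s(k−2): e.g. wq·q = wqq.
So term 6 is wqqwqwqq·wqqwq.

wqqwqwqqwqqwq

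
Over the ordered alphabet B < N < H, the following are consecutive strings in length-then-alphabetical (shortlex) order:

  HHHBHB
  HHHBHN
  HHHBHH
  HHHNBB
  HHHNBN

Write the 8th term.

Stepping forward 3 times from HHHNBN: HHHNBN → HHHNBH → HHHNNB, then the target.

HHHNNN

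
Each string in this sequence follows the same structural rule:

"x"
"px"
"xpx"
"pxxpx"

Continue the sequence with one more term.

xpxpxxpx

This is a Fibonacci-style word recurrence s(k) = s(k−2)·s(k−1): e.g. x·px = xpx.
The next term joins xpx and pxxpx.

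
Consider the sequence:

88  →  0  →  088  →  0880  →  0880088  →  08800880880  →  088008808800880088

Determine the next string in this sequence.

08800880880088008808800880880

Each term (from the third on) is the previous term followed by the one before it: term 3 = 0·88 = 088.
The next term joins 088008808800880088 and 08800880880.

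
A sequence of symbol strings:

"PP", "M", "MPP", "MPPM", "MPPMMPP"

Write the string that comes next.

MPPMMPPMPPM

From term 3 onward, concatenate the last term with the second-to-last: M·PP = MPP, MPP·M = MPPM, …
Continuing: MPPMMPP · MPPM gives term 6.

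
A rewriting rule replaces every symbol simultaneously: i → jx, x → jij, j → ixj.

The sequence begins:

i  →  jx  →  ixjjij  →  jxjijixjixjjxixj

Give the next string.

Rewriting the 16 symbols of jxjijixjixjjxixj one by one yields ixj jij ixj jx ixj jx jij ixj jx jij ixj ixj jij jx jij ixj; concatenated:

ixjjijixjjxixjjxjijixjjxjijixjixjjijjxjijixj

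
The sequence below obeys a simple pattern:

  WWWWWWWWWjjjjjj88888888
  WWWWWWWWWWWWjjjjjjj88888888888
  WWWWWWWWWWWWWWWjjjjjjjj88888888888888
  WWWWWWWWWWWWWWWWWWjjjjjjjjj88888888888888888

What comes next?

WWWWWWWWWWWWWWWWWWWWWjjjjjjjjjj88888888888888888888

Each string has the form W^{3n} j^{n+3} 8^{3n-1}, where the shown terms are n = 3, 4, 5, 6.
At n = 7 the blocks have lengths 21, 10, 20.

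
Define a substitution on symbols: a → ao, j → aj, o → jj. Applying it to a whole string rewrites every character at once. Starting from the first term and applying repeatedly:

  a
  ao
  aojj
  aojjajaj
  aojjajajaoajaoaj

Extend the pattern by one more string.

Replace each of the 16 characters of aojjajajaoajaoaj in place — ao jj aj aj ao aj ao aj ao jj ao aj ao jj ao aj — and concatenate.

aojjajajaoajaoajaojjaoajaojjaoaj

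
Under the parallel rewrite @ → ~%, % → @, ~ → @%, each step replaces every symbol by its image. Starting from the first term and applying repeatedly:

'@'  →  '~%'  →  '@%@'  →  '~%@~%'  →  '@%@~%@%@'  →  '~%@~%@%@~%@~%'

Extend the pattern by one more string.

@%@~%@%@~%@~%@%@~%@%@

Applying the rule to each of the 13 symbols of ~%@~%@%@~%@~% gives the pieces @% @ ~% @% @ ~% @ ~% @% @ ~% @% @, which concatenate to the answer.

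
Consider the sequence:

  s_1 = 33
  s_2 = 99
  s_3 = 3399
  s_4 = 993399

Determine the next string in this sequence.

3399993399

From term 3 onward, concatenate the second-to-last term with the last: 33·99 = 3399, 99·3399 = 993399, …
The next term joins 3399 and 993399.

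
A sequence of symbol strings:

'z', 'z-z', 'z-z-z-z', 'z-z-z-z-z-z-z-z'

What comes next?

z-z-z-z-z-z-z-z-z-z-z-z-z-z-z-z

s(k+1) = s(k)·-·s(k) — each term doubles the last with '-' between the halves.
So the next term is two copies of z-z-z-z-z-z-z-z with '-' between the halves.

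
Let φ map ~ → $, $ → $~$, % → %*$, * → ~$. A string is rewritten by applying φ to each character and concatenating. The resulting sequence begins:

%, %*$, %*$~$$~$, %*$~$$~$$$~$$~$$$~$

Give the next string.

Replace each of the 19 characters of %*$~$$~$$$~$$~$$$~$ in place — %*$ ~$ $~$ $ $~$ $~$ $ $~$ $~$ $~$ $ $~$ $~$ $ $~$ $~$ $~$ $ $~$ — and concatenate.

%*$~$$~$$$~$$~$$$~$$~$$~$$$~$$~$$$~$$~$$~$$$~$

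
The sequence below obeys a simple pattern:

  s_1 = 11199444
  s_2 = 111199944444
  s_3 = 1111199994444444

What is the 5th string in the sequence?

Term n consists of n+1 1's, followed by n 9's, followed by 2n-1 4's, where the shown terms are n = 2, 3, 4.
For term 5, n = 6, so the run lengths are 7, 6, 11.

111111199999944444444444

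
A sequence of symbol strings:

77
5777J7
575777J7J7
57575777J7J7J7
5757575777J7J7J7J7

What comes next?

Each term wraps the previous one in 57 on the left and J7 on the right.
One more step from 5757575777J7J7J7J7 gives the answer.

575757575777J7J7J7J7J7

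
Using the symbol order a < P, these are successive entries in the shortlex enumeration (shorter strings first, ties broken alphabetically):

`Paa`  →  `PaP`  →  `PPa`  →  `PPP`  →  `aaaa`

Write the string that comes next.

Treat aaaa as a base-2 numeral over the given alphabet and add one, carrying through any trailing P's.

aaaP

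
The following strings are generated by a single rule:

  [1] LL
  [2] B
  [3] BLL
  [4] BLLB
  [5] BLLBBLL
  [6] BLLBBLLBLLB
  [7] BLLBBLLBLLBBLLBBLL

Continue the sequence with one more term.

Each term (from the third on) is the previous term followed by the one before it: term 3 = B·LL = BLL.
So term 8 is BLLBBLLBLLBBLLBBLL·BLLBBLLBLLB.

BLLBBLLBLLBBLLBBLLBLLBBLLBLLB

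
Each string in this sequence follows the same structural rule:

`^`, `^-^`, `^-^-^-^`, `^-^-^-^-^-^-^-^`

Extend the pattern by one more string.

s(k+1) = s(k)·-·s(k) — each term doubles the last with '-' between the halves.
Doubling ^-^-^-^-^-^-^-^ with '-' between the halves:

^-^-^-^-^-^-^-^-^-^-^-^-^-^-^-^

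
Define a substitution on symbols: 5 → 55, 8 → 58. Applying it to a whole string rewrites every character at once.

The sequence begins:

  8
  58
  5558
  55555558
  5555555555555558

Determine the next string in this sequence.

55555555555555555555555555555558

φ(5555555555555558) expands symbol-by-symbol to 55 55 55 55 55 55 55 55 55 55 55 55 55 55 55 58; joining the 16 pieces gives the next term.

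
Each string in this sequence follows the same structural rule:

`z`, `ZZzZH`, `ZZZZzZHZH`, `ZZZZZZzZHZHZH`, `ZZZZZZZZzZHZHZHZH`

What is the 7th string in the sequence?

Each term wraps the previous one in ZZ on the left and ZH on the right.
From ZZZZZZZZzZHZHZHZH, 2 further steps: ZZZZZZZZzZHZHZHZH → ZZZZZZZZZZzZHZHZHZHZH → (answer).

ZZZZZZZZZZZZzZHZHZHZHZHZH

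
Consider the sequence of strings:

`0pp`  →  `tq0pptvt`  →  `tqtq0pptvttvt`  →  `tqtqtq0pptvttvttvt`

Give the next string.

Each term wraps the previous one in tq on the left and tvt on the right.
Applying this once more to tqtqtq0pptvttvttvt:

tqtqtqtq0pptvttvttvttvt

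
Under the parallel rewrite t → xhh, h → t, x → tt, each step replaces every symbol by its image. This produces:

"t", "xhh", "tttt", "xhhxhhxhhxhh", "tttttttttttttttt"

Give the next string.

Rewriting the 16 symbols of tttttttttttttttt one by one yields xhh xhh xhh xhh xhh xhh xhh xhh xhh xhh xhh xhh xhh xhh xhh xhh; concatenated:

xhhxhhxhhxhhxhhxhhxhhxhhxhhxhhxhhxhhxhhxhhxhhxhh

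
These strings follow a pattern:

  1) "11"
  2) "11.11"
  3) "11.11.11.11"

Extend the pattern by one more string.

s(k+1) = s(k)·.·s(k) — each term doubles the last with '.' between the halves.
Doubling 11.11.11.11 with '.' between the halves:

11.11.11.11.11.11.11.11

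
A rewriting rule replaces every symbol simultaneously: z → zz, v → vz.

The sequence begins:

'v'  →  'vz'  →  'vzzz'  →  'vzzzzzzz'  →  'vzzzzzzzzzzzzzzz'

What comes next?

vzzzzzzzzzzzzzzzzzzzzzzzzzzzzzzz

φ(vzzzzzzzzzzzzzzz) expands symbol-by-symbol to vz zz zz zz zz zz zz zz zz zz zz zz zz zz zz zz; joining the 16 pieces gives the next term.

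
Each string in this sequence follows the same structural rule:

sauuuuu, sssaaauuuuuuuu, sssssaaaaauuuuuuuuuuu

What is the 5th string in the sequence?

sssssssssaaaaaaaaauuuuuuuuuuuuuuuuu

Each string has the form s^{2n-1} a^{2n-1} u^{3n+2} (n = 1, 2, …).
For term 5, n = 5, so the run lengths are 9, 9, 17.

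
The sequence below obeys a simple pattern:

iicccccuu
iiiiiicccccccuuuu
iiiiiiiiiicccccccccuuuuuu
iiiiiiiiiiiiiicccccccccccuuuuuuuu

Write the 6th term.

Reading off run lengths: i runs 2, 6, 10, 14; c runs 5, 7, 9, 11; u runs 2, 4, 6, 8 — each is linear in n (n = 1, 2, …).
For term 6, n = 6, so the run lengths are 22, 15, 12.

iiiiiiiiiiiiiiiiiiiiiicccccccccccccccuuuuuuuuuuuu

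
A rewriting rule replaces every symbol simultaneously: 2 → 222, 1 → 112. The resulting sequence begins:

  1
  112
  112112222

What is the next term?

112112222112112222222222222

Apply φ to 112112222 symbol by symbol: 1→112, 1→112, 2→222, 1→112, 1→112, 2→222, 2→222, 2→222, 2→222; joined: 112 112 222 112 112 222 222 222 222.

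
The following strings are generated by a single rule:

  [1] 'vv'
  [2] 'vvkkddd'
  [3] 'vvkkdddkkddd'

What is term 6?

vvkkdddkkdddkkdddkkdddkkddd

Each term is the previous one with kkddd appended.
From vvkkdddkkddd, 3 further steps: vvkkdddkkddd → vvkkdddkkdddkkddd → vvkkdddkkdddkkdddkkddd → (answer).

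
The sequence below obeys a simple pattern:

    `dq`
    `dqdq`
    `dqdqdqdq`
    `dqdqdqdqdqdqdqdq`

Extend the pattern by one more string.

dqdqdqdqdqdqdqdqdqdqdqdqdqdqdqdq

Every step duplicates the string.
So the next term is two copies of dqdqdqdqdqdqdqdq.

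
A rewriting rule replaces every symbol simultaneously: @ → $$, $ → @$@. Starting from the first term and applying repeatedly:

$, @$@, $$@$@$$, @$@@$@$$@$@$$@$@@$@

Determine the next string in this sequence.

Rewriting the 19 symbols of @$@@$@$$@$@$$@$@@$@ one by one yields $$ @$@ $$ $$ @$@ $$ @$@ @$@ $$ @$@ $$ @$@ @$@ $$ @$@ $$ $$ @$@ $$; concatenated:

$$@$@$$$$@$@$$@$@@$@$$@$@$$@$@@$@$$@$@$$$$@$@$$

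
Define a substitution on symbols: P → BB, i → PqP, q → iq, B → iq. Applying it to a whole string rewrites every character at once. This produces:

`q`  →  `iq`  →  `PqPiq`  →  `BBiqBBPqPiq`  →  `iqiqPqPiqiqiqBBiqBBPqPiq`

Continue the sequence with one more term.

PqPiqPqPiqBBiqBBPqPiqPqPiqPqPiqiqiqPqPiqiqiqBBiqBBPqPiq

Replace each of the 24 characters of iqiqPqPiqiqiqBBiqBBPqPiq in place — PqP iq PqP iq BB iq BB PqP iq PqP iq PqP iq iq iq PqP iq iq iq BB iq BB PqP iq — and concatenate.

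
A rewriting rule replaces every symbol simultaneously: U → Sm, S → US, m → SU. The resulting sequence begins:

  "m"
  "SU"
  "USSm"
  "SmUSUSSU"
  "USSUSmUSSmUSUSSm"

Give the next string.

Rewriting the 16 symbols of USSUSmUSSmUSUSSm one by one yields Sm US US Sm US SU Sm US US SU Sm US Sm US US SU; concatenated:

SmUSUSSmUSSUSmUSUSSUSmUSSmUSUSSU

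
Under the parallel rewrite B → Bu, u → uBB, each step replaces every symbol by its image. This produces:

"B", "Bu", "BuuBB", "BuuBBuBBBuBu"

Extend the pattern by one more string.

Rewriting each symbol of BuuBBuBBBuBu: B→Bu, u→uBB, u→uBB, B→Bu, B→Bu, u→uBB, B→Bu, B→Bu, B→Bu, u→uBB, B→Bu, u→uBB, which concatenates to Bu uBB uBB Bu Bu uBB Bu Bu Bu uBB Bu uBB.

BuuBBuBBBuBuuBBBuBuBuuBBBuuBB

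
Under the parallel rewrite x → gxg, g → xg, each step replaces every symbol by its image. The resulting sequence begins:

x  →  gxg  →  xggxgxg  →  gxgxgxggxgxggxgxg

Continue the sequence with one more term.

xggxgxggxgxggxgxgxggxgxggxgxgxggxgxggxgxg

φ(gxgxgxggxgxggxgxg) expands symbol-by-symbol to xg gxg xg gxg xg gxg xg xg gxg xg gxg xg xg gxg xg gxg xg; joining the 17 pieces gives the next term.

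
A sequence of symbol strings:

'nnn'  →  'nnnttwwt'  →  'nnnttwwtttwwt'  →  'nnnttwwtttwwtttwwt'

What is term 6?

Every step adds ttwwt to the end: s(k+1) = s(k)·ttwwt.
From nnnttwwtttwwtttwwt, 2 further steps: nnnttwwtttwwtttwwt → nnnttwwtttwwtttwwtttwwt → (answer).

nnnttwwtttwwtttwwtttwwtttwwt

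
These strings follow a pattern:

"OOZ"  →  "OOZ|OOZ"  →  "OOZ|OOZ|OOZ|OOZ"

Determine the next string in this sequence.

Every step duplicates the string with '|' between the halves.
Doubling OOZ|OOZ|OOZ|OOZ with '|' between the halves:

OOZ|OOZ|OOZ|OOZ|OOZ|OOZ|OOZ|OOZ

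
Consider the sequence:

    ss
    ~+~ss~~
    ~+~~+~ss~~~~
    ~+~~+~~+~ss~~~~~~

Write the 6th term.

Each term wraps the previous one in ~+~ on the left and ~~ on the right.
From ~+~~+~~+~ss~~~~~~, 2 further steps: ~+~~+~~+~ss~~~~~~ → ~+~~+~~+~~+~ss~~~~~~~~ → (answer).

~+~~+~~+~~+~~+~ss~~~~~~~~~~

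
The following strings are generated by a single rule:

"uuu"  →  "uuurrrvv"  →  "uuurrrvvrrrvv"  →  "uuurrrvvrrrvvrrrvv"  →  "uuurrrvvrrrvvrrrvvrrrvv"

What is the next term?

The strings grow by a fixed suffix rrrvv each time.
Applying this once more to uuurrrvvrrrvvrrrvvrrrvv:

uuurrrvvrrrvvrrrvvrrrvvrrrvv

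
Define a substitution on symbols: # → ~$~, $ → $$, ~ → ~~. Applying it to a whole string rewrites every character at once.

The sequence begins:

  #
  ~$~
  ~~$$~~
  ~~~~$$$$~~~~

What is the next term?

Rewriting each symbol of ~~~~$$$$~~~~: ~→~~, ~→~~, ~→~~, ~→~~, $→$$, $→$$, $→$$, $→$$, ~→~~, ~→~~, ~→~~, ~→~~, which concatenates to ~~ ~~ ~~ ~~ $$ $$ $$ $$ ~~ ~~ ~~ ~~.

~~~~~~~~$$$$$$$$~~~~~~~~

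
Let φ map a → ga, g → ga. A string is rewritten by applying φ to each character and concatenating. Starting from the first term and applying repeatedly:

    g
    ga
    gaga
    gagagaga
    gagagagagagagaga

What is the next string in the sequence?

gagagagagagagagagagagagagagagaga

Replace each of the 16 characters of gagagagagagagaga in place — ga ga ga ga ga ga ga ga ga ga ga ga ga ga ga ga — and concatenate.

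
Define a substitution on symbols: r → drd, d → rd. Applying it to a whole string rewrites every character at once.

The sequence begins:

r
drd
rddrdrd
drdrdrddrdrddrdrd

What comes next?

rddrdrddrdrddrdrdrddrdrddrdrdrddrdrddrdrd

Applying the rule to each of the 17 symbols of drdrdrddrdrddrdrd gives the pieces rd drd rd drd rd drd rd rd drd rd drd rd rd drd rd drd rd, which concatenate to the answer.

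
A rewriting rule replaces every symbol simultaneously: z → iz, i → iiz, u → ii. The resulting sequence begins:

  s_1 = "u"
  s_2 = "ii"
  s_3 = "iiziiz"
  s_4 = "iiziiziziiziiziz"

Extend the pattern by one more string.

iiziiziziiziiziziiziziiziiziziiziiziziiziz

φ(iiziiziziiziiziz) expands symbol-by-symbol to iiz iiz iz iiz iiz iz iiz iz iiz iiz iz iiz iiz iz iiz iz; joining the 16 pieces gives the next term.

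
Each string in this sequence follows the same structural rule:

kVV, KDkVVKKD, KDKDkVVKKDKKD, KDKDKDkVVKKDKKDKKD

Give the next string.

KDKDKDKDkVVKKDKKDKKDKKD

Each term wraps the previous one in KD on the left and KKD on the right.
So the next term is KD·KDKDKDkVVKKDKKDKKD·KKD.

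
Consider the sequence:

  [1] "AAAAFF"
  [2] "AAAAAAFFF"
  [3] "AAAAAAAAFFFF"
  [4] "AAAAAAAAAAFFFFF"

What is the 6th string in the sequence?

AAAAAAAAAAAAAAFFFFFFF

Term n consists of 2n A's, followed by n F's, where the shown terms are n = 2, 3, 4, 5.
For term 6, n = 7, so the run lengths are 14, 7.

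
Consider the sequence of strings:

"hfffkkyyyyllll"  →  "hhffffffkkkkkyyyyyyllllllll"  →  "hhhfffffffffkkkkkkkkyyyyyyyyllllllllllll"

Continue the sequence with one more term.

Each string has the form h^{n} f^{3n} k^{3n-1} y^{2n+2} l^{4n} (n = 1, 2, …).
Setting n = 4 gives 4, 12, 11, 10, 16 characters in each block.

hhhhffffffffffffkkkkkkkkkkkyyyyyyyyyyllllllllllllllll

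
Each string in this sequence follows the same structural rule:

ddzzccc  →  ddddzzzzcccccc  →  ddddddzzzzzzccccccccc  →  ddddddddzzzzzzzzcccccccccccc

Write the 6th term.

ddddddddddddzzzzzzzzzzzzcccccccccccccccccc

Reading off run lengths: d runs 2, 4, 6, 8; z runs 2, 4, 6, 8; c runs 3, 6, 9, 12 — each is linear in n (n = 1, 2, …).
At n = 6 the blocks have lengths 12, 12, 18.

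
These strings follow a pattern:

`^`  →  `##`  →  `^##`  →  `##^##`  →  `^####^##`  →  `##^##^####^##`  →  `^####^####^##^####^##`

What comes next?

##^##^####^##^####^####^##^####^##

From term 3 onward, concatenate the second-to-last term with the last: ^·## = ^##, ##·^## = ##^##, …
So term 8 is ##^##^####^##·^####^####^##^####^##.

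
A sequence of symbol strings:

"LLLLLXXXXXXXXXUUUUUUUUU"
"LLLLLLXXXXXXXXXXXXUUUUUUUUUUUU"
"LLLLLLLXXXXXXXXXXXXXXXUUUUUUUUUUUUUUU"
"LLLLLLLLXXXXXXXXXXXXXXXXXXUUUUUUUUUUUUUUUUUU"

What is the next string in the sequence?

The n-th term is n+3 L's then 3n+3 X's then 3n+3 U's, where the shown terms are n = 2, 3, 4, 5.
At n = 6 the blocks have lengths 9, 21, 21.

LLLLLLLLLXXXXXXXXXXXXXXXXXXXXXUUUUUUUUUUUUUUUUUUUUU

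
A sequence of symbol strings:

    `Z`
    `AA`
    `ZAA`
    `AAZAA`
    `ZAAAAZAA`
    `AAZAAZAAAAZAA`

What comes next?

ZAAAAZAAAAZAAZAAAAZAA

This is a Fibonacci-style word recurrence s(k) = s(k−2)·s(k−1): e.g. Z·AA = ZAA.
So term 7 is ZAAAAZAA·AAZAAZAAAAZAA.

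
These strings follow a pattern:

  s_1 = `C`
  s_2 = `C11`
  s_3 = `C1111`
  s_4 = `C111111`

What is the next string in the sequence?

The strings grow by a fixed suffix 11 each time.
One more step from C111111 gives the answer.

C11111111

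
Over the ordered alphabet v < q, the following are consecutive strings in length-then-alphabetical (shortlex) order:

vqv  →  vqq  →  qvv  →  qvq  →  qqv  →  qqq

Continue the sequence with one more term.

After qqq the length-3 strings are exhausted; the first length-4 string is 4 copies of v.

vvvv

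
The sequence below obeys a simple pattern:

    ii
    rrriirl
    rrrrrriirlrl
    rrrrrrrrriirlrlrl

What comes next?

Each term wraps the previous one in rrr on the left and rl on the right.
One more step from rrrrrrrrriirlrlrl gives the answer.

rrrrrrrrrrrriirlrlrlrl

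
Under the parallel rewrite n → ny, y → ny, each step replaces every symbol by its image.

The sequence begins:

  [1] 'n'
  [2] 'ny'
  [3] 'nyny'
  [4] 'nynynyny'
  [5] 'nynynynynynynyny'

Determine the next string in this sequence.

nynynynynynynynynynynynynynynyny

Applying the rule to each of the 16 symbols of nynynynynynynyny gives the pieces ny ny ny ny ny ny ny ny ny ny ny ny ny ny ny ny, which concatenate to the answer.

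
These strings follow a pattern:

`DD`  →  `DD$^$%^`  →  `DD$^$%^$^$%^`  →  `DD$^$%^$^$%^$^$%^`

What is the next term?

The strings grow by a fixed suffix $^$%^ each time.
So the next term is DD$^$%^$^$%^$^$%^·$^$%^.

DD$^$%^$^$%^$^$%^$^$%^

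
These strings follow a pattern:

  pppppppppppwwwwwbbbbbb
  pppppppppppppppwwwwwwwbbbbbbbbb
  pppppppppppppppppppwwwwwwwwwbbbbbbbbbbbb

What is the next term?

Term n consists of 4n+3 p's, followed by 2n+1 w's, followed by 3n b's, where the shown terms are n = 2, 3, 4.
For the next term, n = 5, so the run lengths are 23, 11, 15.

pppppppppppppppppppppppwwwwwwwwwwwbbbbbbbbbbbbbbb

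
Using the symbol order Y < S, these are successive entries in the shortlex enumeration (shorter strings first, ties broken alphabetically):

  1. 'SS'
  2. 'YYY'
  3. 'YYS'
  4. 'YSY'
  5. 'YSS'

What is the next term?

Find the rightmost character of YSS below S, bump it to the next letter, and reset everything to its right to Y.

SYY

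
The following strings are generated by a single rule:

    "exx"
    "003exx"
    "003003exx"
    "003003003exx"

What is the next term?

Each term is the previous one with 003 prepended.
So the next term is 003·003003003exx.

003003003003exx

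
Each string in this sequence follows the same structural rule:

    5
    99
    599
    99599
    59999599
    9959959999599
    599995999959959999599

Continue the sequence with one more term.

9959959999599599995999959959999599

From term 3 onward, concatenate the second-to-last term with the last: 5·99 = 599, 99·599 = 99599, …
The next term joins 9959959999599 and 599995999959959999599.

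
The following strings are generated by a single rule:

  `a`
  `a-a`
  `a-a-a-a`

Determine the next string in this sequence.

Every step duplicates the string with '-' between the halves.
So the next term is two copies of a-a-a-a with '-' between the halves.

a-a-a-a-a-a-a-a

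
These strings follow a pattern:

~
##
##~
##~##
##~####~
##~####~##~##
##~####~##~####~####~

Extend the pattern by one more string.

From term 3 onward, concatenate the last term with the second-to-last: ##·~ = ##~, ##~·## = ##~##, …
Continuing: ##~####~##~####~####~ · ##~####~##~## gives term 8.

##~####~##~####~####~##~####~##~##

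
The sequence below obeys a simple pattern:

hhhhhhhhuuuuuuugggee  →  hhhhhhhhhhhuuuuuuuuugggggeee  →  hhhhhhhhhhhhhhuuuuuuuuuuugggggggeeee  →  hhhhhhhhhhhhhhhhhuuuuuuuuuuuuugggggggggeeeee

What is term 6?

Reading off run lengths: h runs 8, 11, 14, 17; u runs 7, 9, 11, 13; g runs 3, 5, 7, 9; e runs 2, 3, 4, 5 — each is linear in n, where the shown terms are n = 2, 3, 4, 5.
For term 6, n = 7, so the run lengths are 23, 17, 13, 7.

hhhhhhhhhhhhhhhhhhhhhhhuuuuuuuuuuuuuuuuugggggggggggggeeeeeee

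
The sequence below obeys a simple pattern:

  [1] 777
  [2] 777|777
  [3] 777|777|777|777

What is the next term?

777|777|777|777|777|777|777|777

Every step duplicates the string with '|' between the halves.
One more doubling of 777|777|777|777 gives the answer.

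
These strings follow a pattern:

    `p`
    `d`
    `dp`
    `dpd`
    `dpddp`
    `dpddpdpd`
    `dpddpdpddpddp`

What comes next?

dpddpdpddpddpdpddpdpd

From term 3 onward, concatenate the last term with the second-to-last: d·p = dp, dp·d = dpd, …
So term 8 is dpddpdpddpddp·dpddpdpd.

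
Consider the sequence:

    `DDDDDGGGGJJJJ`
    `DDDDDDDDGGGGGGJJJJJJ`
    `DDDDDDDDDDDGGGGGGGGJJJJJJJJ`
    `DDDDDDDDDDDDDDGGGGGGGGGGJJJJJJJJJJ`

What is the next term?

Term n consists of 3n-1 D's, followed by 2n G's, followed by 2n J's, where the shown terms are n = 2, 3, 4, 5.
At n = 6 the blocks have lengths 17, 12, 12.

DDDDDDDDDDDDDDDDDGGGGGGGGGGGGJJJJJJJJJJJJ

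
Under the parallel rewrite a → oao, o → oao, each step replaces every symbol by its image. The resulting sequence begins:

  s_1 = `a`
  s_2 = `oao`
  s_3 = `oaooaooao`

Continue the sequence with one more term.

oaooaooaooaooaooaooaooaooao

Apply φ to oaooaooao symbol by symbol: o→oao, a→oao, o→oao, o→oao, a→oao, o→oao, o→oao, a→oao, o→oao; joined: oao oao oao oao oao oao oao oao oao.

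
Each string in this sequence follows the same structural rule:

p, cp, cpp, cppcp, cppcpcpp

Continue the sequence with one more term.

This is a Fibonacci-style word recurrence s(k) = s(k−1)·s(k−2): e.g. cp·p = cpp.
The next term joins cppcpcpp and cppcp.

cppcpcppcppcp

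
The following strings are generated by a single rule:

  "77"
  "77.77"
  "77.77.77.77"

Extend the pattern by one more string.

77.77.77.77.77.77.77.77

s(k+1) = s(k)·.·s(k) — each term doubles the last with '.' between the halves.
One more doubling of 77.77.77.77 gives the answer.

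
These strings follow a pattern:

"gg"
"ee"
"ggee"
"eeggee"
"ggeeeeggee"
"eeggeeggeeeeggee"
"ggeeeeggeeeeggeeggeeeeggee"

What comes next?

eeggeeggeeeeggeeggeeeeggeeeeggeeggeeeeggee

From term 3 onward, concatenate the second-to-last term with the last: gg·ee = ggee, ee·ggee = eeggee, …
Continuing: eeggeeggeeeeggee · ggeeeeggeeeeggeeggeeeeggee gives term 8.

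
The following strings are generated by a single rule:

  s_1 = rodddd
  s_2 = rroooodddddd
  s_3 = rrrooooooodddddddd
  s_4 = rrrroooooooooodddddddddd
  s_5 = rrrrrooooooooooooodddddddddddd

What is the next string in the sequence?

rrrrrroooooooooooooooodddddddddddddd

Each string has the form r^{n} o^{3n-2} d^{2n+2} (n = 1, 2, …).
For the next term, n = 6, so the run lengths are 6, 16, 14.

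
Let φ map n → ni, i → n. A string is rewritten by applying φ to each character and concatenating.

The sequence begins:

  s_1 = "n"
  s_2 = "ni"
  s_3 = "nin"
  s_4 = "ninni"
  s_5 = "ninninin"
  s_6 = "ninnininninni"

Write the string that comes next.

ninnininninnininninin

Replace each of the 13 characters of ninnininninni in place — ni n ni ni n ni n ni ni n ni ni n — and concatenate.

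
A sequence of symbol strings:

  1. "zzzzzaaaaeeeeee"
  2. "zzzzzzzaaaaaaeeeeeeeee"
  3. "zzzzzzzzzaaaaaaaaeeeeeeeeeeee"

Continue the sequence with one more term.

zzzzzzzzzzzaaaaaaaaaaeeeeeeeeeeeeeee

Each string has the form z^{2n+1} a^{2n} e^{3n}, where the shown terms are n = 2, 3, 4.
Setting n = 5 gives 11, 10, 15 characters in each block.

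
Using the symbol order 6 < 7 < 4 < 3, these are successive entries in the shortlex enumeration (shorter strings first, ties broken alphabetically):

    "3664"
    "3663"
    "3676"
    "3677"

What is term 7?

Continuing the enumeration 3 steps past 3677: 3677 → 3674 → 3673 → (answer).

3646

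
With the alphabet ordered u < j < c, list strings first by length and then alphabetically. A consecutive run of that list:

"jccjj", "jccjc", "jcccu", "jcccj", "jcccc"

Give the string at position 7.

Advancing 2 positions from jcccc through jcccc → cuuuu reaches term 7.

cuuuj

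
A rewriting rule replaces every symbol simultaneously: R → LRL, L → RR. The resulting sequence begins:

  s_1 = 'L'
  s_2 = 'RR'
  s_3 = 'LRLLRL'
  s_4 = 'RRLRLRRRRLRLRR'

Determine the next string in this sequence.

Rewriting the 14 symbols of RRLRLRRRRLRLRR one by one yields LRL LRL RR LRL RR LRL LRL LRL LRL RR LRL RR LRL LRL; concatenated:

LRLLRLRRLRLRRLRLLRLLRLLRLRRLRLRRLRLLRL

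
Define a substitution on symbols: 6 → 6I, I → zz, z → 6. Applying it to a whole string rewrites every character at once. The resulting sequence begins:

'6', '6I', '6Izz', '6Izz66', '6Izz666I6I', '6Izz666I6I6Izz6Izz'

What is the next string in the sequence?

Rewriting the 18 symbols of 6Izz666I6I6Izz6Izz one by one yields 6I zz 6 6 6I 6I 6I zz 6I zz 6I zz 6 6 6I zz 6 6; concatenated:

6Izz666I6I6Izz6Izz6Izz666Izz66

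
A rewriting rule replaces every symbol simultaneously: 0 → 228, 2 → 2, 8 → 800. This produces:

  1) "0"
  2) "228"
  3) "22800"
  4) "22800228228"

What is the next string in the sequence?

228002282282280022800

Rewriting each symbol of 22800228228: 2→2, 2→2, 8→800, 0→228, 0→228, 2→2, 2→2, 8→800, 2→2, 2→2, 8→800, which concatenates to 2 2 800 228 228 2 2 800 2 2 800.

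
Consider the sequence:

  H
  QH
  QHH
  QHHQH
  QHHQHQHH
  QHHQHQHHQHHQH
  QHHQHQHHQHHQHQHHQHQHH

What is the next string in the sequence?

QHHQHQHHQHHQHQHHQHQHHQHHQHQHHQHHQH

From term 3 onward, concatenate the last term with the second-to-last: QH·H = QHH, QHH·QH = QHHQH, …
Continuing: QHHQHQHHQHHQHQHHQHQHH · QHHQHQHHQHHQH gives term 8.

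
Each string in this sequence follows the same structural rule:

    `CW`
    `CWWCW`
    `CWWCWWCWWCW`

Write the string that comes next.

Every step duplicates the string with 'W' between the halves.
One more doubling of CWWCWWCWWCW gives the answer.

CWWCWWCWWCWWCWWCWWCWWCW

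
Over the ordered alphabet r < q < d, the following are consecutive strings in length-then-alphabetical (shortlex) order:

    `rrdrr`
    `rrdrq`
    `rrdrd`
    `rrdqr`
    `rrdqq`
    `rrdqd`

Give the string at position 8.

rrddq

Advancing 2 positions from rrdqd through rrdqd → rrddr reaches term 8.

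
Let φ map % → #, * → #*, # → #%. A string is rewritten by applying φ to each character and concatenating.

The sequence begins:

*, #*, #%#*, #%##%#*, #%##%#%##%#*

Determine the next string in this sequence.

#%##%#%##%##%#%##%#*

Apply φ to #%##%#%##%#* symbol by symbol: #→#%, %→#, #→#%, #→#%, %→#, #→#%, %→#, #→#%, #→#%, %→#, #→#%, *→#*; joined: #% # #% #% # #% # #% #% # #% #*.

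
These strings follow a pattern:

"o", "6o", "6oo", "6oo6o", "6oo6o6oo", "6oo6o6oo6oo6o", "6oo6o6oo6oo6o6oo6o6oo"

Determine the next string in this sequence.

From term 3 onward, concatenate the last term with the second-to-last: 6o·o = 6oo, 6oo·6o = 6oo6o, …
The next term joins 6oo6o6oo6oo6o6oo6o6oo and 6oo6o6oo6oo6o.

6oo6o6oo6oo6o6oo6o6oo6oo6o6oo6oo6o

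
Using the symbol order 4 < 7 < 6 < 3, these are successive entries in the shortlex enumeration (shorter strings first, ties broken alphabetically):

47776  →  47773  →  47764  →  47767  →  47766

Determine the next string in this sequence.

Treat 47766 as a base-4 numeral over the given alphabet and add one, carrying through any trailing 3's.

47763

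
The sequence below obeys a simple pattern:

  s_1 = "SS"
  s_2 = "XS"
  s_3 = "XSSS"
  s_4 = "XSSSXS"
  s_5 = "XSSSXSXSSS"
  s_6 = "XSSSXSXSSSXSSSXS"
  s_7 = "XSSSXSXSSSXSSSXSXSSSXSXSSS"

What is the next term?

This is a Fibonacci-style word recurrence s(k) = s(k−1)·s(k−2): e.g. XS·SS = XSSS.
Continuing: XSSSXSXSSSXSSSXSXSSSXSXSSS · XSSSXSXSSSXSSSXS gives term 8.

XSSSXSXSSSXSSSXSXSSSXSXSSSXSSSXSXSSSXSSSXS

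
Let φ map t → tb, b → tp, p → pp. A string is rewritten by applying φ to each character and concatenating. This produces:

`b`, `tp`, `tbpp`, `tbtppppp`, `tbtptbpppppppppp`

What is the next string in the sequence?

Rewriting the 16 symbols of tbtptbpppppppppp one by one yields tb tp tb pp tb tp pp pp pp pp pp pp pp pp pp pp; concatenated:

tbtptbpptbtppppppppppppppppppppp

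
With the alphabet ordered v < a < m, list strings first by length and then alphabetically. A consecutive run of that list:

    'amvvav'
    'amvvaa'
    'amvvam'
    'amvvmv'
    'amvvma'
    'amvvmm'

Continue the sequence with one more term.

Treat amvvmm as a base-3 numeral over the given alphabet and add one, carrying through any trailing m's.

amvavv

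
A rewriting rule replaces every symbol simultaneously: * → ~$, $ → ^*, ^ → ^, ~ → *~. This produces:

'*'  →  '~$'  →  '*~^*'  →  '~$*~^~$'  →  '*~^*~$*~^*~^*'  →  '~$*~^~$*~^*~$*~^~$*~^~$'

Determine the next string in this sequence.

*~^*~$*~^*~^*~$*~^~$*~^*~$*~^*~^*~$*~^*~^*

φ(~$*~^~$*~^*~$*~^~$*~^~$) expands symbol-by-symbol to *~ ^* ~$ *~ ^ *~ ^* ~$ *~ ^ ~$ *~ ^* ~$ *~ ^ *~ ^* ~$ *~ ^ *~ ^*; joining the 23 pieces gives the next term.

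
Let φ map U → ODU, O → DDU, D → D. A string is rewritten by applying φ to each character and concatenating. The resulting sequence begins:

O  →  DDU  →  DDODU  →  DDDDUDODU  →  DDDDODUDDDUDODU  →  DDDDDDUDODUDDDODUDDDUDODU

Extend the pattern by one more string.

Rewriting the 25 symbols of DDDDDDUDODUDDDODUDDDUDODU one by one yields D D D D D D ODU D DDU D ODU D D D DDU D ODU D D D ODU D DDU D ODU; concatenated:

DDDDDDODUDDDUDODUDDDDDUDODUDDDODUDDDUDODU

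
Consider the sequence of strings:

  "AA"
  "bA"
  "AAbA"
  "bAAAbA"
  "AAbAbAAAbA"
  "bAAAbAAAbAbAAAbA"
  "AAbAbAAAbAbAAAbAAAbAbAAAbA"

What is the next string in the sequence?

Each term (from the third on) is the two preceding terms concatenated in order: term 3 = AA·bA = AAbA.
Continuing: bAAAbAAAbAbAAAbA · AAbAbAAAbAbAAAbAAAbAbAAAbA gives term 8.

bAAAbAAAbAbAAAbAAAbAbAAAbAbAAAbAAAbAbAAAbA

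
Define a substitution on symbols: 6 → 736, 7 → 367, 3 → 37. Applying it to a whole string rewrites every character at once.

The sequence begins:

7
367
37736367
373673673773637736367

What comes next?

Rewriting the 21 symbols of 373673673773637736367 one by one yields 37 367 37 736 367 37 736 367 37 367 367 37 736 37 367 367 37 736 37 736 367; concatenated:

3736737736367377363673736736737736373673673773637736367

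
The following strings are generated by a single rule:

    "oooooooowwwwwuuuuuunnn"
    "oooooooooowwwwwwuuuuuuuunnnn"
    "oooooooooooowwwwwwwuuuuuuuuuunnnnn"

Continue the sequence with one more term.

oooooooooooooowwwwwwwwuuuuuuuuuuuunnnnnn

The n-th term is 2n+2 o's then n+2 w's then 2n u's then n n's, where the shown terms are n = 3, 4, 5.
For the next term, n = 6, so the run lengths are 14, 8, 12, 6.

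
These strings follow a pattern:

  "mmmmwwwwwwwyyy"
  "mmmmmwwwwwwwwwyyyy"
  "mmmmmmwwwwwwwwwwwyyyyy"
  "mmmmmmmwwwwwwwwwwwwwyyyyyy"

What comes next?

mmmmmmmmwwwwwwwwwwwwwwwyyyyyyy

Each string has the form m^{n+1} w^{2n+1} y^{n}, where the shown terms are n = 3, 4, 5, 6.
Setting n = 7 gives 8, 15, 7 characters in each block.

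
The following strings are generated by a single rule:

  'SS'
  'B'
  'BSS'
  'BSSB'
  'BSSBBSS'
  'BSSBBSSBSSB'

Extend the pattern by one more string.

Each term (from the third on) is the previous term followed by the one before it: term 3 = B·SS = BSS.
The next term joins BSSBBSSBSSB and BSSBBSS.

BSSBBSSBSSBBSSBBSS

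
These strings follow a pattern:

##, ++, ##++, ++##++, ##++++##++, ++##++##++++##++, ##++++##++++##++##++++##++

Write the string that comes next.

++##++##++++##++##++++##++++##++##++++##++

Each term (from the third on) is the two preceding terms concatenated in order: term 3 = ##·++ = ##++.
The next term joins ++##++##++++##++ and ##++++##++++##++##++++##++.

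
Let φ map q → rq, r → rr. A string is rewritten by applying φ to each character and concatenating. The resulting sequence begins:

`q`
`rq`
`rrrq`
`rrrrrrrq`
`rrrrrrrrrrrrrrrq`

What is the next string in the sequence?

Rewriting the 16 symbols of rrrrrrrrrrrrrrrq one by one yields rr rr rr rr rr rr rr rr rr rr rr rr rr rr rr rq; concatenated:

rrrrrrrrrrrrrrrrrrrrrrrrrrrrrrrq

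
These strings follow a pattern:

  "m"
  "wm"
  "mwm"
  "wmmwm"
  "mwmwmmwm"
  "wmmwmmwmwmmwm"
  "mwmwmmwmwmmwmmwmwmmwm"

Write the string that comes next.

Each term (from the third on) is the two preceding terms concatenated in order: term 3 = m·wm = mwm.
So term 8 is wmmwmmwmwmmwm·mwmwmmwmwmmwmmwmwmmwm.

wmmwmmwmwmmwmmwmwmmwmwmmwmmwmwmmwm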